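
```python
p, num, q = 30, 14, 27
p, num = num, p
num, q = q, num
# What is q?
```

Trace (tracking q):
p, num, q = (30, 14, 27)  # -> p = 30, num = 14, q = 27
p, num = (num, p)  # -> p = 14, num = 30
num, q = (q, num)  # -> num = 27, q = 30

Answer: 30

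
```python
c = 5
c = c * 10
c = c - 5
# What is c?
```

Trace (tracking c):
c = 5  # -> c = 5
c = c * 10  # -> c = 50
c = c - 5  # -> c = 45

Answer: 45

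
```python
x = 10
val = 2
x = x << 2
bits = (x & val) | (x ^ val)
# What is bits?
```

Trace (tracking bits):
x = 10  # -> x = 10
val = 2  # -> val = 2
x = x << 2  # -> x = 40
bits = x & val | x ^ val  # -> bits = 42

Answer: 42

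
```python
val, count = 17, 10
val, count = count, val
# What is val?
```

Trace (tracking val):
val, count = (17, 10)  # -> val = 17, count = 10
val, count = (count, val)  # -> val = 10, count = 17

Answer: 10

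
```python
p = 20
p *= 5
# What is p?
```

Trace (tracking p):
p = 20  # -> p = 20
p *= 5  # -> p = 100

Answer: 100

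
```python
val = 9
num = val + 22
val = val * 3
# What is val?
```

Trace (tracking val):
val = 9  # -> val = 9
num = val + 22  # -> num = 31
val = val * 3  # -> val = 27

Answer: 27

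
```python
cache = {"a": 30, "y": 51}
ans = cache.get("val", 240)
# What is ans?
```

Trace (tracking ans):
cache = {'a': 30, 'y': 51}  # -> cache = {'a': 30, 'y': 51}
ans = cache.get('val', 240)  # -> ans = 240

Answer: 240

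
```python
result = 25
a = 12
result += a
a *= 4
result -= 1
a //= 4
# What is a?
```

Answer: 12

Derivation:
Trace (tracking a):
result = 25  # -> result = 25
a = 12  # -> a = 12
result += a  # -> result = 37
a *= 4  # -> a = 48
result -= 1  # -> result = 36
a //= 4  # -> a = 12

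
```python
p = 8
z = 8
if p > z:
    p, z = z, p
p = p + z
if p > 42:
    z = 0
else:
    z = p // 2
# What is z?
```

Trace (tracking z):
p = 8  # -> p = 8
z = 8  # -> z = 8
if p > z:  # condition is False
p = p + z  # -> p = 16
if p > 42:  # condition is False
else:
    z = p // 2  # -> z = 8

Answer: 8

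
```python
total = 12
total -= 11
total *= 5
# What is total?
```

Trace (tracking total):
total = 12  # -> total = 12
total -= 11  # -> total = 1
total *= 5  # -> total = 5

Answer: 5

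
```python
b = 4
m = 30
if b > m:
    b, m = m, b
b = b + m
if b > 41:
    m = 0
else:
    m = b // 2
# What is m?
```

Trace (tracking m):
b = 4  # -> b = 4
m = 30  # -> m = 30
if b > m:  # condition is False
b = b + m  # -> b = 34
if b > 41:  # condition is False
else:
    m = b // 2  # -> m = 17

Answer: 17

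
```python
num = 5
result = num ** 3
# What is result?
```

Answer: 125

Derivation:
Trace (tracking result):
num = 5  # -> num = 5
result = num ** 3  # -> result = 125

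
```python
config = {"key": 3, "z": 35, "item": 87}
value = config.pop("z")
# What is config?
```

Trace (tracking config):
config = {'key': 3, 'z': 35, 'item': 87}  # -> config = {'key': 3, 'z': 35, 'item': 87}
value = config.pop('z')  # -> value = 35

Answer: {'key': 3, 'item': 87}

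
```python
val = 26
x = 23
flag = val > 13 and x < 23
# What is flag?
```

Answer: False

Derivation:
Trace (tracking flag):
val = 26  # -> val = 26
x = 23  # -> x = 23
flag = val > 13 and x < 23  # -> flag = False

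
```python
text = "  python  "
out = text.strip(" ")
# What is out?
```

Answer: 'python'

Derivation:
Trace (tracking out):
text = '  python  '  # -> text = '  python  '
out = text.strip(' ')  # -> out = 'python'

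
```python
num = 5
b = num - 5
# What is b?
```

Answer: 0

Derivation:
Trace (tracking b):
num = 5  # -> num = 5
b = num - 5  # -> b = 0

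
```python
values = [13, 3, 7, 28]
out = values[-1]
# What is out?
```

Answer: 28

Derivation:
Trace (tracking out):
values = [13, 3, 7, 28]  # -> values = [13, 3, 7, 28]
out = values[-1]  # -> out = 28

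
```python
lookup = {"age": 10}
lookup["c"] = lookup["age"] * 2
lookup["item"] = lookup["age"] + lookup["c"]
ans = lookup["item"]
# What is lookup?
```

Answer: {'age': 10, 'c': 20, 'item': 30}

Derivation:
Trace (tracking lookup):
lookup = {'age': 10}  # -> lookup = {'age': 10}
lookup['c'] = lookup['age'] * 2  # -> lookup = {'age': 10, 'c': 20}
lookup['item'] = lookup['age'] + lookup['c']  # -> lookup = {'age': 10, 'c': 20, 'item': 30}
ans = lookup['item']  # -> ans = 30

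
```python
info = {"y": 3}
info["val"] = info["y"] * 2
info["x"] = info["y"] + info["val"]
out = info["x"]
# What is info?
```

Answer: {'y': 3, 'val': 6, 'x': 9}

Derivation:
Trace (tracking info):
info = {'y': 3}  # -> info = {'y': 3}
info['val'] = info['y'] * 2  # -> info = {'y': 3, 'val': 6}
info['x'] = info['y'] + info['val']  # -> info = {'y': 3, 'val': 6, 'x': 9}
out = info['x']  # -> out = 9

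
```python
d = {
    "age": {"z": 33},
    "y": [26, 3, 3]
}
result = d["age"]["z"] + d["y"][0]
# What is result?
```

Answer: 59

Derivation:
Trace (tracking result):
d = {'age': {'z': 33}, 'y': [26, 3, 3]}  # -> d = {'age': {'z': 33}, 'y': [26, 3, 3]}
result = d['age']['z'] + d['y'][0]  # -> result = 59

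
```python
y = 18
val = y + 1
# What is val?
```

Trace (tracking val):
y = 18  # -> y = 18
val = y + 1  # -> val = 19

Answer: 19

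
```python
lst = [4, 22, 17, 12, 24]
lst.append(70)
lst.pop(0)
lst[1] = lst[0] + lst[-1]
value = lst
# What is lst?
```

Trace (tracking lst):
lst = [4, 22, 17, 12, 24]  # -> lst = [4, 22, 17, 12, 24]
lst.append(70)  # -> lst = [4, 22, 17, 12, 24, 70]
lst.pop(0)  # -> lst = [22, 17, 12, 24, 70]
lst[1] = lst[0] + lst[-1]  # -> lst = [22, 92, 12, 24, 70]
value = lst  # -> value = [22, 92, 12, 24, 70]

Answer: [22, 92, 12, 24, 70]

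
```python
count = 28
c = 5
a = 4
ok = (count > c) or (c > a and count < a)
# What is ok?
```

Trace (tracking ok):
count = 28  # -> count = 28
c = 5  # -> c = 5
a = 4  # -> a = 4
ok = count > c or (c > a and count < a)  # -> ok = True

Answer: True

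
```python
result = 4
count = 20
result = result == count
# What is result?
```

Answer: False

Derivation:
Trace (tracking result):
result = 4  # -> result = 4
count = 20  # -> count = 20
result = result == count  # -> result = False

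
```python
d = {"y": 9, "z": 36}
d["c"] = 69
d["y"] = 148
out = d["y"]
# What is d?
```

Trace (tracking d):
d = {'y': 9, 'z': 36}  # -> d = {'y': 9, 'z': 36}
d['c'] = 69  # -> d = {'y': 9, 'z': 36, 'c': 69}
d['y'] = 148  # -> d = {'y': 148, 'z': 36, 'c': 69}
out = d['y']  # -> out = 148

Answer: {'y': 148, 'z': 36, 'c': 69}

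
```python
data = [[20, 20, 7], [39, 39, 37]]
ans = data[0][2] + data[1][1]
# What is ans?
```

Trace (tracking ans):
data = [[20, 20, 7], [39, 39, 37]]  # -> data = [[20, 20, 7], [39, 39, 37]]
ans = data[0][2] + data[1][1]  # -> ans = 46

Answer: 46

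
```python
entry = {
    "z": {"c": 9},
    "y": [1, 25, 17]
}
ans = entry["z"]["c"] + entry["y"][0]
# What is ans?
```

Trace (tracking ans):
entry = {'z': {'c': 9}, 'y': [1, 25, 17]}  # -> entry = {'z': {'c': 9}, 'y': [1, 25, 17]}
ans = entry['z']['c'] + entry['y'][0]  # -> ans = 10

Answer: 10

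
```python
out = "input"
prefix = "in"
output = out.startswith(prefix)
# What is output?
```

Answer: True

Derivation:
Trace (tracking output):
out = 'input'  # -> out = 'input'
prefix = 'in'  # -> prefix = 'in'
output = out.startswith(prefix)  # -> output = True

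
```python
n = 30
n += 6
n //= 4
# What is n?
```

Trace (tracking n):
n = 30  # -> n = 30
n += 6  # -> n = 36
n //= 4  # -> n = 9

Answer: 9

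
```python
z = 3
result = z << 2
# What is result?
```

Trace (tracking result):
z = 3  # -> z = 3
result = z << 2  # -> result = 12

Answer: 12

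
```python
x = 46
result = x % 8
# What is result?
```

Answer: 6

Derivation:
Trace (tracking result):
x = 46  # -> x = 46
result = x % 8  # -> result = 6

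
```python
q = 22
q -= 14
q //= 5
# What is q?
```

Answer: 1

Derivation:
Trace (tracking q):
q = 22  # -> q = 22
q -= 14  # -> q = 8
q //= 5  # -> q = 1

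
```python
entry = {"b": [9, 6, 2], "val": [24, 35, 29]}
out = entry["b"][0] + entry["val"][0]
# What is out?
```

Trace (tracking out):
entry = {'b': [9, 6, 2], 'val': [24, 35, 29]}  # -> entry = {'b': [9, 6, 2], 'val': [24, 35, 29]}
out = entry['b'][0] + entry['val'][0]  # -> out = 33

Answer: 33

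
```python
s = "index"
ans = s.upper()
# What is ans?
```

Trace (tracking ans):
s = 'index'  # -> s = 'index'
ans = s.upper()  # -> ans = 'INDEX'

Answer: 'INDEX'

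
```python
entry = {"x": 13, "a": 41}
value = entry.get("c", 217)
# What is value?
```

Answer: 217

Derivation:
Trace (tracking value):
entry = {'x': 13, 'a': 41}  # -> entry = {'x': 13, 'a': 41}
value = entry.get('c', 217)  # -> value = 217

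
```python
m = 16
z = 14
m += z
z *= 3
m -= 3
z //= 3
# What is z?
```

Trace (tracking z):
m = 16  # -> m = 16
z = 14  # -> z = 14
m += z  # -> m = 30
z *= 3  # -> z = 42
m -= 3  # -> m = 27
z //= 3  # -> z = 14

Answer: 14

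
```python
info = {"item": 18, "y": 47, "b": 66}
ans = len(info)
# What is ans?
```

Trace (tracking ans):
info = {'item': 18, 'y': 47, 'b': 66}  # -> info = {'item': 18, 'y': 47, 'b': 66}
ans = len(info)  # -> ans = 3

Answer: 3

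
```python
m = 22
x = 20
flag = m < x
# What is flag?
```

Trace (tracking flag):
m = 22  # -> m = 22
x = 20  # -> x = 20
flag = m < x  # -> flag = False

Answer: False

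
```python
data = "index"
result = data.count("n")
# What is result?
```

Answer: 1

Derivation:
Trace (tracking result):
data = 'index'  # -> data = 'index'
result = data.count('n')  # -> result = 1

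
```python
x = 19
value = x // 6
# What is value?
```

Answer: 3

Derivation:
Trace (tracking value):
x = 19  # -> x = 19
value = x // 6  # -> value = 3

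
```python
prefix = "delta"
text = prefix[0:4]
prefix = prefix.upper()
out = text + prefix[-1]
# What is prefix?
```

Answer: 'DELTA'

Derivation:
Trace (tracking prefix):
prefix = 'delta'  # -> prefix = 'delta'
text = prefix[0:4]  # -> text = 'delt'
prefix = prefix.upper()  # -> prefix = 'DELTA'
out = text + prefix[-1]  # -> out = 'deltA'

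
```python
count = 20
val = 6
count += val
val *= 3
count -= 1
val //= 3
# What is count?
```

Answer: 25

Derivation:
Trace (tracking count):
count = 20  # -> count = 20
val = 6  # -> val = 6
count += val  # -> count = 26
val *= 3  # -> val = 18
count -= 1  # -> count = 25
val //= 3  # -> val = 6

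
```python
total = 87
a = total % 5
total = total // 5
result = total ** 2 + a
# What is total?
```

Trace (tracking total):
total = 87  # -> total = 87
a = total % 5  # -> a = 2
total = total // 5  # -> total = 17
result = total ** 2 + a  # -> result = 291

Answer: 17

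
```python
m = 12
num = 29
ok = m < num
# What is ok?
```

Trace (tracking ok):
m = 12  # -> m = 12
num = 29  # -> num = 29
ok = m < num  # -> ok = True

Answer: True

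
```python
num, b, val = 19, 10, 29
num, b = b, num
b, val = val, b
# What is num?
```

Answer: 10

Derivation:
Trace (tracking num):
num, b, val = (19, 10, 29)  # -> num = 19, b = 10, val = 29
num, b = (b, num)  # -> num = 10, b = 19
b, val = (val, b)  # -> b = 29, val = 19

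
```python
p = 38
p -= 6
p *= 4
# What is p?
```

Answer: 128

Derivation:
Trace (tracking p):
p = 38  # -> p = 38
p -= 6  # -> p = 32
p *= 4  # -> p = 128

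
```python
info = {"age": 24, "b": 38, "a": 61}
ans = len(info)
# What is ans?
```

Trace (tracking ans):
info = {'age': 24, 'b': 38, 'a': 61}  # -> info = {'age': 24, 'b': 38, 'a': 61}
ans = len(info)  # -> ans = 3

Answer: 3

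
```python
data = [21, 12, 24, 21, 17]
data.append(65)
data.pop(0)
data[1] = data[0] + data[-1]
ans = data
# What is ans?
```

Answer: [12, 77, 21, 17, 65]

Derivation:
Trace (tracking ans):
data = [21, 12, 24, 21, 17]  # -> data = [21, 12, 24, 21, 17]
data.append(65)  # -> data = [21, 12, 24, 21, 17, 65]
data.pop(0)  # -> data = [12, 24, 21, 17, 65]
data[1] = data[0] + data[-1]  # -> data = [12, 77, 21, 17, 65]
ans = data  # -> ans = [12, 77, 21, 17, 65]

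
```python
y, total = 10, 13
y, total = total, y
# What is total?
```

Answer: 10

Derivation:
Trace (tracking total):
y, total = (10, 13)  # -> y = 10, total = 13
y, total = (total, y)  # -> y = 13, total = 10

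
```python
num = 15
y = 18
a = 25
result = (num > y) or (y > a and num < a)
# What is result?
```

Trace (tracking result):
num = 15  # -> num = 15
y = 18  # -> y = 18
a = 25  # -> a = 25
result = num > y or (y > a and num < a)  # -> result = False

Answer: False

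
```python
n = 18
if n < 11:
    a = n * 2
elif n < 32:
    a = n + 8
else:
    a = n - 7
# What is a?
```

Trace (tracking a):
n = 18  # -> n = 18
if n < 11:  # condition is False
elif n < 32:  # condition is True
    a = n + 8  # -> a = 26

Answer: 26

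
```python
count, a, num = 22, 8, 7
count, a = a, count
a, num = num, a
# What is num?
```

Trace (tracking num):
count, a, num = (22, 8, 7)  # -> count = 22, a = 8, num = 7
count, a = (a, count)  # -> count = 8, a = 22
a, num = (num, a)  # -> a = 7, num = 22

Answer: 22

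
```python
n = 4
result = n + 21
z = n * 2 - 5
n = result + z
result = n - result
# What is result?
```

Trace (tracking result):
n = 4  # -> n = 4
result = n + 21  # -> result = 25
z = n * 2 - 5  # -> z = 3
n = result + z  # -> n = 28
result = n - result  # -> result = 3

Answer: 3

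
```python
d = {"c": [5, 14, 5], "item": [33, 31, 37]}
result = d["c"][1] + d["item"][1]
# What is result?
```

Trace (tracking result):
d = {'c': [5, 14, 5], 'item': [33, 31, 37]}  # -> d = {'c': [5, 14, 5], 'item': [33, 31, 37]}
result = d['c'][1] + d['item'][1]  # -> result = 45

Answer: 45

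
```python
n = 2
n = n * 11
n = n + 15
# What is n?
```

Trace (tracking n):
n = 2  # -> n = 2
n = n * 11  # -> n = 22
n = n + 15  # -> n = 37

Answer: 37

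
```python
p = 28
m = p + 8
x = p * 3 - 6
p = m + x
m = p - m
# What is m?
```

Answer: 78

Derivation:
Trace (tracking m):
p = 28  # -> p = 28
m = p + 8  # -> m = 36
x = p * 3 - 6  # -> x = 78
p = m + x  # -> p = 114
m = p - m  # -> m = 78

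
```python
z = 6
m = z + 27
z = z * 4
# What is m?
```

Answer: 33

Derivation:
Trace (tracking m):
z = 6  # -> z = 6
m = z + 27  # -> m = 33
z = z * 4  # -> z = 24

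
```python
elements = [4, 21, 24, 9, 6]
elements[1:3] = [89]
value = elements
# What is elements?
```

Answer: [4, 89, 9, 6]

Derivation:
Trace (tracking elements):
elements = [4, 21, 24, 9, 6]  # -> elements = [4, 21, 24, 9, 6]
elements[1:3] = [89]  # -> elements = [4, 89, 9, 6]
value = elements  # -> value = [4, 89, 9, 6]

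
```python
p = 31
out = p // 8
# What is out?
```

Answer: 3

Derivation:
Trace (tracking out):
p = 31  # -> p = 31
out = p // 8  # -> out = 3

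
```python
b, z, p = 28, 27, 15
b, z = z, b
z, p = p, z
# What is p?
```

Trace (tracking p):
b, z, p = (28, 27, 15)  # -> b = 28, z = 27, p = 15
b, z = (z, b)  # -> b = 27, z = 28
z, p = (p, z)  # -> z = 15, p = 28

Answer: 28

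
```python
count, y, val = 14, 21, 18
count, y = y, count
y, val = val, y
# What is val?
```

Answer: 14

Derivation:
Trace (tracking val):
count, y, val = (14, 21, 18)  # -> count = 14, y = 21, val = 18
count, y = (y, count)  # -> count = 21, y = 14
y, val = (val, y)  # -> y = 18, val = 14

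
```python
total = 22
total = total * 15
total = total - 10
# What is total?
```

Answer: 320

Derivation:
Trace (tracking total):
total = 22  # -> total = 22
total = total * 15  # -> total = 330
total = total - 10  # -> total = 320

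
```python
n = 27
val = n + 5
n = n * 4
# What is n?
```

Trace (tracking n):
n = 27  # -> n = 27
val = n + 5  # -> val = 32
n = n * 4  # -> n = 108

Answer: 108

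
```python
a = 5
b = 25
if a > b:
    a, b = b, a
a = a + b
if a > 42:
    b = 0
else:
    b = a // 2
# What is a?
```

Trace (tracking a):
a = 5  # -> a = 5
b = 25  # -> b = 25
if a > b:  # condition is False
a = a + b  # -> a = 30
if a > 42:  # condition is False
else:
    b = a // 2  # -> b = 15

Answer: 30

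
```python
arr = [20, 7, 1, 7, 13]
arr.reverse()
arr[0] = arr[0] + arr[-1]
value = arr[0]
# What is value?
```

Trace (tracking value):
arr = [20, 7, 1, 7, 13]  # -> arr = [20, 7, 1, 7, 13]
arr.reverse()  # -> arr = [13, 7, 1, 7, 20]
arr[0] = arr[0] + arr[-1]  # -> arr = [33, 7, 1, 7, 20]
value = arr[0]  # -> value = 33

Answer: 33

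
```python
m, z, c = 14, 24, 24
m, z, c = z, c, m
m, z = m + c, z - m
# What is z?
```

Answer: 0

Derivation:
Trace (tracking z):
m, z, c = (14, 24, 24)  # -> m = 14, z = 24, c = 24
m, z, c = (z, c, m)  # -> m = 24, z = 24, c = 14
m, z = (m + c, z - m)  # -> m = 38, z = 0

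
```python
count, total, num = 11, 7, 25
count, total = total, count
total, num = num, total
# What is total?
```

Answer: 25

Derivation:
Trace (tracking total):
count, total, num = (11, 7, 25)  # -> count = 11, total = 7, num = 25
count, total = (total, count)  # -> count = 7, total = 11
total, num = (num, total)  # -> total = 25, num = 11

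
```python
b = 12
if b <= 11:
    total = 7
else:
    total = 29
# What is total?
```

Trace (tracking total):
b = 12  # -> b = 12
if b <= 11:  # condition is False
else:
    total = 29  # -> total = 29

Answer: 29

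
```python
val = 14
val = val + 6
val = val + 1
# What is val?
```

Trace (tracking val):
val = 14  # -> val = 14
val = val + 6  # -> val = 20
val = val + 1  # -> val = 21

Answer: 21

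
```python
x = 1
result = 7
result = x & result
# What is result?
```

Trace (tracking result):
x = 1  # -> x = 1
result = 7  # -> result = 7
result = x & result  # -> result = 1

Answer: 1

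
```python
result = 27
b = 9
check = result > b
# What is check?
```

Answer: True

Derivation:
Trace (tracking check):
result = 27  # -> result = 27
b = 9  # -> b = 9
check = result > b  # -> check = True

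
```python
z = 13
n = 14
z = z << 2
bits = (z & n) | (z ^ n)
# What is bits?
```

Answer: 62

Derivation:
Trace (tracking bits):
z = 13  # -> z = 13
n = 14  # -> n = 14
z = z << 2  # -> z = 52
bits = z & n | z ^ n  # -> bits = 62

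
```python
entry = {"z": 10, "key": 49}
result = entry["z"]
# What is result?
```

Answer: 10

Derivation:
Trace (tracking result):
entry = {'z': 10, 'key': 49}  # -> entry = {'z': 10, 'key': 49}
result = entry['z']  # -> result = 10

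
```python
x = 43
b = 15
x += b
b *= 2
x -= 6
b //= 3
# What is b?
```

Answer: 10

Derivation:
Trace (tracking b):
x = 43  # -> x = 43
b = 15  # -> b = 15
x += b  # -> x = 58
b *= 2  # -> b = 30
x -= 6  # -> x = 52
b //= 3  # -> b = 10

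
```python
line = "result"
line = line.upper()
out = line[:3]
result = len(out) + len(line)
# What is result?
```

Trace (tracking result):
line = 'result'  # -> line = 'result'
line = line.upper()  # -> line = 'RESULT'
out = line[:3]  # -> out = 'RES'
result = len(out) + len(line)  # -> result = 9

Answer: 9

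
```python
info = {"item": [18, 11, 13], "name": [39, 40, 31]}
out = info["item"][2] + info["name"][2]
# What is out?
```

Trace (tracking out):
info = {'item': [18, 11, 13], 'name': [39, 40, 31]}  # -> info = {'item': [18, 11, 13], 'name': [39, 40, 31]}
out = info['item'][2] + info['name'][2]  # -> out = 44

Answer: 44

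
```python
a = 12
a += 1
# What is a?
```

Trace (tracking a):
a = 12  # -> a = 12
a += 1  # -> a = 13

Answer: 13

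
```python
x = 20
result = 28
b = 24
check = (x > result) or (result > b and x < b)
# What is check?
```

Trace (tracking check):
x = 20  # -> x = 20
result = 28  # -> result = 28
b = 24  # -> b = 24
check = x > result or (result > b and x < b)  # -> check = True

Answer: True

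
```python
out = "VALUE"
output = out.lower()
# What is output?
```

Trace (tracking output):
out = 'VALUE'  # -> out = 'VALUE'
output = out.lower()  # -> output = 'value'

Answer: 'value'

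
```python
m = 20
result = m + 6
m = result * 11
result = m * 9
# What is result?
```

Trace (tracking result):
m = 20  # -> m = 20
result = m + 6  # -> result = 26
m = result * 11  # -> m = 286
result = m * 9  # -> result = 2574

Answer: 2574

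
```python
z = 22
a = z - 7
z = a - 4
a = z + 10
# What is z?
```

Answer: 11

Derivation:
Trace (tracking z):
z = 22  # -> z = 22
a = z - 7  # -> a = 15
z = a - 4  # -> z = 11
a = z + 10  # -> a = 21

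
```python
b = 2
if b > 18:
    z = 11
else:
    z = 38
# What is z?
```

Answer: 38

Derivation:
Trace (tracking z):
b = 2  # -> b = 2
if b > 18:  # condition is False
else:
    z = 38  # -> z = 38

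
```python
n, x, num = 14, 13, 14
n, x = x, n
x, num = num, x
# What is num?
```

Answer: 14

Derivation:
Trace (tracking num):
n, x, num = (14, 13, 14)  # -> n = 14, x = 13, num = 14
n, x = (x, n)  # -> n = 13, x = 14
x, num = (num, x)  # -> x = 14, num = 14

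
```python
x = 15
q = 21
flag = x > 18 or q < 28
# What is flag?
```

Answer: True

Derivation:
Trace (tracking flag):
x = 15  # -> x = 15
q = 21  # -> q = 21
flag = x > 18 or q < 28  # -> flag = True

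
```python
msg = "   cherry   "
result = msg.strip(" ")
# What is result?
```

Answer: 'cherry'

Derivation:
Trace (tracking result):
msg = '   cherry   '  # -> msg = '   cherry   '
result = msg.strip(' ')  # -> result = 'cherry'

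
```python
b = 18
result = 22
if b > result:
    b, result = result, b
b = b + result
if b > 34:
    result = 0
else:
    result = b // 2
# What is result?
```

Answer: 0

Derivation:
Trace (tracking result):
b = 18  # -> b = 18
result = 22  # -> result = 22
if b > result:  # condition is False
b = b + result  # -> b = 40
if b > 34:  # condition is True
    result = 0  # -> result = 0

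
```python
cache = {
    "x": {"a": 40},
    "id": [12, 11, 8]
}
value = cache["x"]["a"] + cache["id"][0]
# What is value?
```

Answer: 52

Derivation:
Trace (tracking value):
cache = {'x': {'a': 40}, 'id': [12, 11, 8]}  # -> cache = {'x': {'a': 40}, 'id': [12, 11, 8]}
value = cache['x']['a'] + cache['id'][0]  # -> value = 52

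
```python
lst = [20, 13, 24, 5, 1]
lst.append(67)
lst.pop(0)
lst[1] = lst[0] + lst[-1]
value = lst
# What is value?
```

Trace (tracking value):
lst = [20, 13, 24, 5, 1]  # -> lst = [20, 13, 24, 5, 1]
lst.append(67)  # -> lst = [20, 13, 24, 5, 1, 67]
lst.pop(0)  # -> lst = [13, 24, 5, 1, 67]
lst[1] = lst[0] + lst[-1]  # -> lst = [13, 80, 5, 1, 67]
value = lst  # -> value = [13, 80, 5, 1, 67]

Answer: [13, 80, 5, 1, 67]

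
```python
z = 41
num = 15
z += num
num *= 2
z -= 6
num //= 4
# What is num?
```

Answer: 7

Derivation:
Trace (tracking num):
z = 41  # -> z = 41
num = 15  # -> num = 15
z += num  # -> z = 56
num *= 2  # -> num = 30
z -= 6  # -> z = 50
num //= 4  # -> num = 7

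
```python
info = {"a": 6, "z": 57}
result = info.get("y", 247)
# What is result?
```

Answer: 247

Derivation:
Trace (tracking result):
info = {'a': 6, 'z': 57}  # -> info = {'a': 6, 'z': 57}
result = info.get('y', 247)  # -> result = 247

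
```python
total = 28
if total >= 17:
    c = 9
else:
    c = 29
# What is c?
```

Answer: 9

Derivation:
Trace (tracking c):
total = 28  # -> total = 28
if total >= 17:  # condition is True
    c = 9  # -> c = 9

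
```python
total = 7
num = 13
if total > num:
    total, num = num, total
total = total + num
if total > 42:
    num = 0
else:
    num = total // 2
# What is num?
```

Answer: 10

Derivation:
Trace (tracking num):
total = 7  # -> total = 7
num = 13  # -> num = 13
if total > num:  # condition is False
total = total + num  # -> total = 20
if total > 42:  # condition is False
else:
    num = total // 2  # -> num = 10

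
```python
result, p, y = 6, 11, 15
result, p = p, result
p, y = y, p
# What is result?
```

Answer: 11

Derivation:
Trace (tracking result):
result, p, y = (6, 11, 15)  # -> result = 6, p = 11, y = 15
result, p = (p, result)  # -> result = 11, p = 6
p, y = (y, p)  # -> p = 15, y = 6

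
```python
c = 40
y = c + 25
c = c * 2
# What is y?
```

Trace (tracking y):
c = 40  # -> c = 40
y = c + 25  # -> y = 65
c = c * 2  # -> c = 80

Answer: 65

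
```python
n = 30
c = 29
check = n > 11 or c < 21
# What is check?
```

Answer: True

Derivation:
Trace (tracking check):
n = 30  # -> n = 30
c = 29  # -> c = 29
check = n > 11 or c < 21  # -> check = True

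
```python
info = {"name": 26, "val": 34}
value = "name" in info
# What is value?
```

Trace (tracking value):
info = {'name': 26, 'val': 34}  # -> info = {'name': 26, 'val': 34}
value = 'name' in info  # -> value = True

Answer: True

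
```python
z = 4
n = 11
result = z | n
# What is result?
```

Trace (tracking result):
z = 4  # -> z = 4
n = 11  # -> n = 11
result = z | n  # -> result = 15

Answer: 15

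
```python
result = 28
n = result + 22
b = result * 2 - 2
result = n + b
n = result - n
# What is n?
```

Trace (tracking n):
result = 28  # -> result = 28
n = result + 22  # -> n = 50
b = result * 2 - 2  # -> b = 54
result = n + b  # -> result = 104
n = result - n  # -> n = 54

Answer: 54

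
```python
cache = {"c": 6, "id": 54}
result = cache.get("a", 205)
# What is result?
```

Trace (tracking result):
cache = {'c': 6, 'id': 54}  # -> cache = {'c': 6, 'id': 54}
result = cache.get('a', 205)  # -> result = 205

Answer: 205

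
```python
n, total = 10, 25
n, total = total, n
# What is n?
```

Answer: 25

Derivation:
Trace (tracking n):
n, total = (10, 25)  # -> n = 10, total = 25
n, total = (total, n)  # -> n = 25, total = 10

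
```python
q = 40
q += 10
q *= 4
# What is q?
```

Answer: 200

Derivation:
Trace (tracking q):
q = 40  # -> q = 40
q += 10  # -> q = 50
q *= 4  # -> q = 200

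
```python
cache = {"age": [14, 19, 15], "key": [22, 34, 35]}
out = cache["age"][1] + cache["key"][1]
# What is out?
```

Answer: 53

Derivation:
Trace (tracking out):
cache = {'age': [14, 19, 15], 'key': [22, 34, 35]}  # -> cache = {'age': [14, 19, 15], 'key': [22, 34, 35]}
out = cache['age'][1] + cache['key'][1]  # -> out = 53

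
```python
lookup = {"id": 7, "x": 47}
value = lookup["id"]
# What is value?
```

Trace (tracking value):
lookup = {'id': 7, 'x': 47}  # -> lookup = {'id': 7, 'x': 47}
value = lookup['id']  # -> value = 7

Answer: 7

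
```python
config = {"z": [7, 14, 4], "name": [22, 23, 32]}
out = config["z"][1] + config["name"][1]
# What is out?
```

Trace (tracking out):
config = {'z': [7, 14, 4], 'name': [22, 23, 32]}  # -> config = {'z': [7, 14, 4], 'name': [22, 23, 32]}
out = config['z'][1] + config['name'][1]  # -> out = 37

Answer: 37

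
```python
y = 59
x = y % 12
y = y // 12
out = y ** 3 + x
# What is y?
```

Trace (tracking y):
y = 59  # -> y = 59
x = y % 12  # -> x = 11
y = y // 12  # -> y = 4
out = y ** 3 + x  # -> out = 75

Answer: 4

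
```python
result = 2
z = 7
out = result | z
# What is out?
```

Answer: 7

Derivation:
Trace (tracking out):
result = 2  # -> result = 2
z = 7  # -> z = 7
out = result | z  # -> out = 7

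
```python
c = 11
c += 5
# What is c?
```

Answer: 16

Derivation:
Trace (tracking c):
c = 11  # -> c = 11
c += 5  # -> c = 16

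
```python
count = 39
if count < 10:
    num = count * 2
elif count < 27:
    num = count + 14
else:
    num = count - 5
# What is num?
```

Trace (tracking num):
count = 39  # -> count = 39
if count < 10:  # condition is False
elif count < 27:  # condition is False
else:
    num = count - 5  # -> num = 34

Answer: 34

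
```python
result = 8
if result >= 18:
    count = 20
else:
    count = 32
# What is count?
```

Answer: 32

Derivation:
Trace (tracking count):
result = 8  # -> result = 8
if result >= 18:  # condition is False
else:
    count = 32  # -> count = 32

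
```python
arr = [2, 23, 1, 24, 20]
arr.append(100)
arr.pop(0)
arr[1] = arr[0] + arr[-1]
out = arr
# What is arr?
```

Trace (tracking arr):
arr = [2, 23, 1, 24, 20]  # -> arr = [2, 23, 1, 24, 20]
arr.append(100)  # -> arr = [2, 23, 1, 24, 20, 100]
arr.pop(0)  # -> arr = [23, 1, 24, 20, 100]
arr[1] = arr[0] + arr[-1]  # -> arr = [23, 123, 24, 20, 100]
out = arr  # -> out = [23, 123, 24, 20, 100]

Answer: [23, 123, 24, 20, 100]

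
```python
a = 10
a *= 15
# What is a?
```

Answer: 150

Derivation:
Trace (tracking a):
a = 10  # -> a = 10
a *= 15  # -> a = 150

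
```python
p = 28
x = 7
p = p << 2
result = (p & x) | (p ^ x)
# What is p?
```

Trace (tracking p):
p = 28  # -> p = 28
x = 7  # -> x = 7
p = p << 2  # -> p = 112
result = p & x | p ^ x  # -> result = 119

Answer: 112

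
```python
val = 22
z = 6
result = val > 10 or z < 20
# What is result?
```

Trace (tracking result):
val = 22  # -> val = 22
z = 6  # -> z = 6
result = val > 10 or z < 20  # -> result = True

Answer: True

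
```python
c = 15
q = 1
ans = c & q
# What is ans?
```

Answer: 1

Derivation:
Trace (tracking ans):
c = 15  # -> c = 15
q = 1  # -> q = 1
ans = c & q  # -> ans = 1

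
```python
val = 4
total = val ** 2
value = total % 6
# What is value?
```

Answer: 4

Derivation:
Trace (tracking value):
val = 4  # -> val = 4
total = val ** 2  # -> total = 16
value = total % 6  # -> value = 4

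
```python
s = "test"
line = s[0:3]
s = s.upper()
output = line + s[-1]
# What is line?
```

Answer: 'tes'

Derivation:
Trace (tracking line):
s = 'test'  # -> s = 'test'
line = s[0:3]  # -> line = 'tes'
s = s.upper()  # -> s = 'TEST'
output = line + s[-1]  # -> output = 'tesT'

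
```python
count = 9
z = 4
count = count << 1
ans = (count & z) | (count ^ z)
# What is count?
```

Answer: 18

Derivation:
Trace (tracking count):
count = 9  # -> count = 9
z = 4  # -> z = 4
count = count << 1  # -> count = 18
ans = count & z | count ^ z  # -> ans = 22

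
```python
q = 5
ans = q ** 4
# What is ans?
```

Trace (tracking ans):
q = 5  # -> q = 5
ans = q ** 4  # -> ans = 625

Answer: 625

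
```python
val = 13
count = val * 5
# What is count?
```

Answer: 65

Derivation:
Trace (tracking count):
val = 13  # -> val = 13
count = val * 5  # -> count = 65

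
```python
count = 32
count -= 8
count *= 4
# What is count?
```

Answer: 96

Derivation:
Trace (tracking count):
count = 32  # -> count = 32
count -= 8  # -> count = 24
count *= 4  # -> count = 96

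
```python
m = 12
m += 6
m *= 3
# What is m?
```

Answer: 54

Derivation:
Trace (tracking m):
m = 12  # -> m = 12
m += 6  # -> m = 18
m *= 3  # -> m = 54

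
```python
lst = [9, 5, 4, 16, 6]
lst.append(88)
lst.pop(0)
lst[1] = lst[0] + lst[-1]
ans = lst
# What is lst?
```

Trace (tracking lst):
lst = [9, 5, 4, 16, 6]  # -> lst = [9, 5, 4, 16, 6]
lst.append(88)  # -> lst = [9, 5, 4, 16, 6, 88]
lst.pop(0)  # -> lst = [5, 4, 16, 6, 88]
lst[1] = lst[0] + lst[-1]  # -> lst = [5, 93, 16, 6, 88]
ans = lst  # -> ans = [5, 93, 16, 6, 88]

Answer: [5, 93, 16, 6, 88]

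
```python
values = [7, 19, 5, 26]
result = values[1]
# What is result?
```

Trace (tracking result):
values = [7, 19, 5, 26]  # -> values = [7, 19, 5, 26]
result = values[1]  # -> result = 19

Answer: 19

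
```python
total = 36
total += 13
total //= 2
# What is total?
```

Trace (tracking total):
total = 36  # -> total = 36
total += 13  # -> total = 49
total //= 2  # -> total = 24

Answer: 24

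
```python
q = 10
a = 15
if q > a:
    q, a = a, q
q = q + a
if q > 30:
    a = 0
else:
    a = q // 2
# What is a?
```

Trace (tracking a):
q = 10  # -> q = 10
a = 15  # -> a = 15
if q > a:  # condition is False
q = q + a  # -> q = 25
if q > 30:  # condition is False
else:
    a = q // 2  # -> a = 12

Answer: 12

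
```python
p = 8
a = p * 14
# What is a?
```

Trace (tracking a):
p = 8  # -> p = 8
a = p * 14  # -> a = 112

Answer: 112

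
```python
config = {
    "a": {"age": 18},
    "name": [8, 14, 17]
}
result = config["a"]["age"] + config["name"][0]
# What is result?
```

Answer: 26

Derivation:
Trace (tracking result):
config = {'a': {'age': 18}, 'name': [8, 14, 17]}  # -> config = {'a': {'age': 18}, 'name': [8, 14, 17]}
result = config['a']['age'] + config['name'][0]  # -> result = 26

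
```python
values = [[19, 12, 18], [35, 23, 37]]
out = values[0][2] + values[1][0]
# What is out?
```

Answer: 53

Derivation:
Trace (tracking out):
values = [[19, 12, 18], [35, 23, 37]]  # -> values = [[19, 12, 18], [35, 23, 37]]
out = values[0][2] + values[1][0]  # -> out = 53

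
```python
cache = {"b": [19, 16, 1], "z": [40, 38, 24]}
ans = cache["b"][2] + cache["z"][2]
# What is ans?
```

Trace (tracking ans):
cache = {'b': [19, 16, 1], 'z': [40, 38, 24]}  # -> cache = {'b': [19, 16, 1], 'z': [40, 38, 24]}
ans = cache['b'][2] + cache['z'][2]  # -> ans = 25

Answer: 25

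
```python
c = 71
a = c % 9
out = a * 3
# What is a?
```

Answer: 8

Derivation:
Trace (tracking a):
c = 71  # -> c = 71
a = c % 9  # -> a = 8
out = a * 3  # -> out = 24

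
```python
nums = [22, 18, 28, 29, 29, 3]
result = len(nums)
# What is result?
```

Answer: 6

Derivation:
Trace (tracking result):
nums = [22, 18, 28, 29, 29, 3]  # -> nums = [22, 18, 28, 29, 29, 3]
result = len(nums)  # -> result = 6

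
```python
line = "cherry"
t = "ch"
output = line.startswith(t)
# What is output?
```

Trace (tracking output):
line = 'cherry'  # -> line = 'cherry'
t = 'ch'  # -> t = 'ch'
output = line.startswith(t)  # -> output = True

Answer: True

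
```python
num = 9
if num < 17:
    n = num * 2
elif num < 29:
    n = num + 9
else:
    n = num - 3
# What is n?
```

Trace (tracking n):
num = 9  # -> num = 9
if num < 17:  # condition is True
    n = num * 2  # -> n = 18

Answer: 18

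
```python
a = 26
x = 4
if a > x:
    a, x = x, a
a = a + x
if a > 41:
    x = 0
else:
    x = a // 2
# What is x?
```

Trace (tracking x):
a = 26  # -> a = 26
x = 4  # -> x = 4
if a > x:  # condition is True
    a, x = (x, a)  # -> a = 4, x = 26
a = a + x  # -> a = 30
if a > 41:  # condition is False
else:
    x = a // 2  # -> x = 15

Answer: 15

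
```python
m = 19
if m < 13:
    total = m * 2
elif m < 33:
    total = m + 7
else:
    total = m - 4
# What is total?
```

Answer: 26

Derivation:
Trace (tracking total):
m = 19  # -> m = 19
if m < 13:  # condition is False
elif m < 33:  # condition is True
    total = m + 7  # -> total = 26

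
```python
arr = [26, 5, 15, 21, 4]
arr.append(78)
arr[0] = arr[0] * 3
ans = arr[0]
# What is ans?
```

Trace (tracking ans):
arr = [26, 5, 15, 21, 4]  # -> arr = [26, 5, 15, 21, 4]
arr.append(78)  # -> arr = [26, 5, 15, 21, 4, 78]
arr[0] = arr[0] * 3  # -> arr = [78, 5, 15, 21, 4, 78]
ans = arr[0]  # -> ans = 78

Answer: 78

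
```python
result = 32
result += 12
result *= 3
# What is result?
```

Trace (tracking result):
result = 32  # -> result = 32
result += 12  # -> result = 44
result *= 3  # -> result = 132

Answer: 132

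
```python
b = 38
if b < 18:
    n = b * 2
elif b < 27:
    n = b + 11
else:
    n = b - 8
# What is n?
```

Trace (tracking n):
b = 38  # -> b = 38
if b < 18:  # condition is False
elif b < 27:  # condition is False
else:
    n = b - 8  # -> n = 30

Answer: 30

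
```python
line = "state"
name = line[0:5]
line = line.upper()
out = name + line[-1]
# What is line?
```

Trace (tracking line):
line = 'state'  # -> line = 'state'
name = line[0:5]  # -> name = 'state'
line = line.upper()  # -> line = 'STATE'
out = name + line[-1]  # -> out = 'stateE'

Answer: 'STATE'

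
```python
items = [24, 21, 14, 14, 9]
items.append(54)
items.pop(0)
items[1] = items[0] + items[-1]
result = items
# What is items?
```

Trace (tracking items):
items = [24, 21, 14, 14, 9]  # -> items = [24, 21, 14, 14, 9]
items.append(54)  # -> items = [24, 21, 14, 14, 9, 54]
items.pop(0)  # -> items = [21, 14, 14, 9, 54]
items[1] = items[0] + items[-1]  # -> items = [21, 75, 14, 9, 54]
result = items  # -> result = [21, 75, 14, 9, 54]

Answer: [21, 75, 14, 9, 54]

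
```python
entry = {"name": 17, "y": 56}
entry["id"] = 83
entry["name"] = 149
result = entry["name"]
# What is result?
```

Trace (tracking result):
entry = {'name': 17, 'y': 56}  # -> entry = {'name': 17, 'y': 56}
entry['id'] = 83  # -> entry = {'name': 17, 'y': 56, 'id': 83}
entry['name'] = 149  # -> entry = {'name': 149, 'y': 56, 'id': 83}
result = entry['name']  # -> result = 149

Answer: 149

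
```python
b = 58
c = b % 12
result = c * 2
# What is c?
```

Trace (tracking c):
b = 58  # -> b = 58
c = b % 12  # -> c = 10
result = c * 2  # -> result = 20

Answer: 10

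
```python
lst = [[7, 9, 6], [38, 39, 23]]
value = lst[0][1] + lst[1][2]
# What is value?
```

Answer: 32

Derivation:
Trace (tracking value):
lst = [[7, 9, 6], [38, 39, 23]]  # -> lst = [[7, 9, 6], [38, 39, 23]]
value = lst[0][1] + lst[1][2]  # -> value = 32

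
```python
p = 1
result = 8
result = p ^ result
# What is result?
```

Trace (tracking result):
p = 1  # -> p = 1
result = 8  # -> result = 8
result = p ^ result  # -> result = 9

Answer: 9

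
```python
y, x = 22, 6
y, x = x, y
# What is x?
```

Trace (tracking x):
y, x = (22, 6)  # -> y = 22, x = 6
y, x = (x, y)  # -> y = 6, x = 22

Answer: 22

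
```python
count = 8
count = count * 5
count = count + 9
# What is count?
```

Answer: 49

Derivation:
Trace (tracking count):
count = 8  # -> count = 8
count = count * 5  # -> count = 40
count = count + 9  # -> count = 49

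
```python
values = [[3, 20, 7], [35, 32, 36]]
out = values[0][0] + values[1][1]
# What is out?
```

Trace (tracking out):
values = [[3, 20, 7], [35, 32, 36]]  # -> values = [[3, 20, 7], [35, 32, 36]]
out = values[0][0] + values[1][1]  # -> out = 35

Answer: 35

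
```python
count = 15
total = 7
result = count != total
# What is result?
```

Trace (tracking result):
count = 15  # -> count = 15
total = 7  # -> total = 7
result = count != total  # -> result = True

Answer: True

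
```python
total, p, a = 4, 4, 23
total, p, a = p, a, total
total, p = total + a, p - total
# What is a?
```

Trace (tracking a):
total, p, a = (4, 4, 23)  # -> total = 4, p = 4, a = 23
total, p, a = (p, a, total)  # -> total = 4, p = 23, a = 4
total, p = (total + a, p - total)  # -> total = 8, p = 19

Answer: 4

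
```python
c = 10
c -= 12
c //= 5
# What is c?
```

Trace (tracking c):
c = 10  # -> c = 10
c -= 12  # -> c = -2
c //= 5  # -> c = -1

Answer: -1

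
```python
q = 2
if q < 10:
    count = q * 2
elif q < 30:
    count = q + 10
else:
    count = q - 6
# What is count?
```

Answer: 4

Derivation:
Trace (tracking count):
q = 2  # -> q = 2
if q < 10:  # condition is True
    count = q * 2  # -> count = 4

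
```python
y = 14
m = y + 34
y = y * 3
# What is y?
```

Trace (tracking y):
y = 14  # -> y = 14
m = y + 34  # -> m = 48
y = y * 3  # -> y = 42

Answer: 42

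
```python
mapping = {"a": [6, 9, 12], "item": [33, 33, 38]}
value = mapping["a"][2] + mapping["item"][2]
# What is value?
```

Answer: 50

Derivation:
Trace (tracking value):
mapping = {'a': [6, 9, 12], 'item': [33, 33, 38]}  # -> mapping = {'a': [6, 9, 12], 'item': [33, 33, 38]}
value = mapping['a'][2] + mapping['item'][2]  # -> value = 50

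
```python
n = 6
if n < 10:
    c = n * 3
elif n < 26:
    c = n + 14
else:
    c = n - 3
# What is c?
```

Trace (tracking c):
n = 6  # -> n = 6
if n < 10:  # condition is True
    c = n * 3  # -> c = 18

Answer: 18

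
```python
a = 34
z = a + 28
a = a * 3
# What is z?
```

Trace (tracking z):
a = 34  # -> a = 34
z = a + 28  # -> z = 62
a = a * 3  # -> a = 102

Answer: 62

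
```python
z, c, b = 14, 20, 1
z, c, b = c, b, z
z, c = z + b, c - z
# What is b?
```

Answer: 14

Derivation:
Trace (tracking b):
z, c, b = (14, 20, 1)  # -> z = 14, c = 20, b = 1
z, c, b = (c, b, z)  # -> z = 20, c = 1, b = 14
z, c = (z + b, c - z)  # -> z = 34, c = -19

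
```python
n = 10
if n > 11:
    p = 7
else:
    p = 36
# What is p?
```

Trace (tracking p):
n = 10  # -> n = 10
if n > 11:  # condition is False
else:
    p = 36  # -> p = 36

Answer: 36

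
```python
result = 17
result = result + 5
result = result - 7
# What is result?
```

Trace (tracking result):
result = 17  # -> result = 17
result = result + 5  # -> result = 22
result = result - 7  # -> result = 15

Answer: 15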